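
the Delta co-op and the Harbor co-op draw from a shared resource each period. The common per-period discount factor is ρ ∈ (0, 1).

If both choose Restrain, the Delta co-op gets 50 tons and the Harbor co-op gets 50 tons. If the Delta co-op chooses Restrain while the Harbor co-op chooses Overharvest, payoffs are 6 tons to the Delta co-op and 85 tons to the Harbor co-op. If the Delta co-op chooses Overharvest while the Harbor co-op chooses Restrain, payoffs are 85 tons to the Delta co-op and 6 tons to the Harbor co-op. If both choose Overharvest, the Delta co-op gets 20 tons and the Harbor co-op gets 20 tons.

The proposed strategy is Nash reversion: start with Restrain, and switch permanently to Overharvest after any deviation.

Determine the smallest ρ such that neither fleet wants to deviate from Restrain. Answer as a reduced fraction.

Under grim trigger the critical discount factor is (T−C)/(T−P) with T = 85, C = 50, P = 20.
ρ* = (85−50)/(85−20) = 35/65 = 7/13.

7/13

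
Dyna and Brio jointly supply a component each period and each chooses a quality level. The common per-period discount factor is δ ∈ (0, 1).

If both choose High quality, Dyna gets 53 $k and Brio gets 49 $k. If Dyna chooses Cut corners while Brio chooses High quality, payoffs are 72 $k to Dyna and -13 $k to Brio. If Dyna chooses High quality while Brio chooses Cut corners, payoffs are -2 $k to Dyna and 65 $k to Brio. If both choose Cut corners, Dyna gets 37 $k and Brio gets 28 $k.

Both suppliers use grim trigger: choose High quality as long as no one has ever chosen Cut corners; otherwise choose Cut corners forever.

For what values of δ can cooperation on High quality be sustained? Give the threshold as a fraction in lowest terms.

Dyna's threshold: (72−53)/(72−37) = 19/35.
Brio's threshold: (65−49)/(65−28) = 16/37.
19/35 > 16/37, so Dyna binds and δ* = 19/35.

19/35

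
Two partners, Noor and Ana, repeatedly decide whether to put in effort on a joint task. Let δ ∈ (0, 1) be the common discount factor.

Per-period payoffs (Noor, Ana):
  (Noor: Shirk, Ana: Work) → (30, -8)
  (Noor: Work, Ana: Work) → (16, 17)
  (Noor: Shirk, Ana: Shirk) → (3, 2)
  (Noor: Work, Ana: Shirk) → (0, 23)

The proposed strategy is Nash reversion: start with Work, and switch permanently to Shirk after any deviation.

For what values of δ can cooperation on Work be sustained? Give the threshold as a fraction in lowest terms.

Noor's threshold: (30−16)/(30−3) = 14/27.
Ana's threshold: (23−17)/(23−2) = 2/7.
14/27 > 2/7, so Noor binds and δ* = 14/27.

14/27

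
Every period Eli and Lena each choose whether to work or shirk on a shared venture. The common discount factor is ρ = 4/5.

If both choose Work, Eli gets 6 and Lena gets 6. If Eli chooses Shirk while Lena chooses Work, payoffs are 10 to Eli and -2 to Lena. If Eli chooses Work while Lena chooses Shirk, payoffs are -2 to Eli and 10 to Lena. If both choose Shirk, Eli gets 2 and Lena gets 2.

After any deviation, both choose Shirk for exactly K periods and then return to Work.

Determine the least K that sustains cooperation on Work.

IC: ρ(1−ρ^K)/(1−ρ) ≥ (10−6)/(6−2) = 1.
With ρ = 4/5: need 1 − ρ^K ≥ 1·(1−4/5)/(4/5), i.e. ρ^K ≤ 0.7500.
Since (4/5)^1 = 0.8000 and (4/5)^2 = 0.6400, the smallest such K is 2.

2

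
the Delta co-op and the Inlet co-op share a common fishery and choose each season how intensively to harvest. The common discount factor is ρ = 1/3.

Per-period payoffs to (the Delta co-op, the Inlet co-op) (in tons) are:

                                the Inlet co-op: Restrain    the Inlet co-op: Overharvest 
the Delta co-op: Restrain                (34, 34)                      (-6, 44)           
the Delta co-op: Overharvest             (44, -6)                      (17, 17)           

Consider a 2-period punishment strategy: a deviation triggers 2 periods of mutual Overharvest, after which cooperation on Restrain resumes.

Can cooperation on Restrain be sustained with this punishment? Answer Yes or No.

Comparing payoff streams over the 3 periods until play realigns: cooperate → 34(1+ρ+…+ρ^2); deviate → 44 + 17(ρ+…+ρ^2).
Cooperation is sustained iff (34−17)(ρ+…+ρ^2) ≥ 44−34.
ρ+…+ρ^2 = 1/3·(1−(1/3)^2)/(1−1/3) = 0.4444, and (44−34)/(34−17) = 0.5882.
0.4444 < 0.5882, so cooperation is not sustainable.

No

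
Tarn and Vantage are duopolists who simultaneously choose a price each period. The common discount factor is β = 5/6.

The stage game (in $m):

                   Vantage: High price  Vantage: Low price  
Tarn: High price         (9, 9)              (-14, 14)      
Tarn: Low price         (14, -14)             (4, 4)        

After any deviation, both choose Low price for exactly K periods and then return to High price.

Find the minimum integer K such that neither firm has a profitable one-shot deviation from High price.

No profitable deviation requires (9−4)(β+…+β^K) ≥ 14−9, i.e. β+…+β^K ≥ 1 ≈ 1.0000.
With β = 5/6, the partial sums are K=1: 0.8333, K=2: 1.5278.
K = 2 is the first length at which the sum reaches 1.0000.

2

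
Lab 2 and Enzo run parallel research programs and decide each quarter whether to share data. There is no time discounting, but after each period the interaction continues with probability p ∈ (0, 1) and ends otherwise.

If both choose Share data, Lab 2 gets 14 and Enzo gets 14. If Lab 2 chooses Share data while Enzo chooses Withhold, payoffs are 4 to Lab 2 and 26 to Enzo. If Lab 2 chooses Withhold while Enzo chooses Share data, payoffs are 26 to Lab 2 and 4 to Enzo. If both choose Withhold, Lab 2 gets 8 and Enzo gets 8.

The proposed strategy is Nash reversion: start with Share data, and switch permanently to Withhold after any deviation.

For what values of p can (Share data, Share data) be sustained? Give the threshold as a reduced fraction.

With no time discounting, the continuation probability p plays the role of the discount factor.
Grim-trigger IC: 14/(1−p) ≥ 26 + 8p/(1−p) ⇒ p ≥ (26−14)/(26−8) = 2/3.

2/3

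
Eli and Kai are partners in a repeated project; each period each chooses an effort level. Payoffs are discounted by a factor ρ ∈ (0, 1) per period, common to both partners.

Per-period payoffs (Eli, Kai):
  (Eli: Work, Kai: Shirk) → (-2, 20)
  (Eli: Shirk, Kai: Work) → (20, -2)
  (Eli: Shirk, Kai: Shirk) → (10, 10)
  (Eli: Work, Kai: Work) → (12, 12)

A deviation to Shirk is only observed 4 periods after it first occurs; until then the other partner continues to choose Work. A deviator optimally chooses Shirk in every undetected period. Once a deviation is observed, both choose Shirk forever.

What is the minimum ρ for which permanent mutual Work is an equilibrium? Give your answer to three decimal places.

The best deviation is to choose Shirk for all 4 undetected periods, earning 20 each, then 10 forever once detected.
Deviation value: 20(1−ρ^4)/(1−ρ) + 10ρ^4/(1−ρ); cooperation value: 12/(1−ρ).
IC: 12 ≥ 20(1−ρ^4) + 10ρ^4 = 20 − 10ρ^4.
So ρ^4 ≥ 8/10 = 4/5, giving ρ ≥ (4/5)^(1/4) ≈ 0.946.

0.946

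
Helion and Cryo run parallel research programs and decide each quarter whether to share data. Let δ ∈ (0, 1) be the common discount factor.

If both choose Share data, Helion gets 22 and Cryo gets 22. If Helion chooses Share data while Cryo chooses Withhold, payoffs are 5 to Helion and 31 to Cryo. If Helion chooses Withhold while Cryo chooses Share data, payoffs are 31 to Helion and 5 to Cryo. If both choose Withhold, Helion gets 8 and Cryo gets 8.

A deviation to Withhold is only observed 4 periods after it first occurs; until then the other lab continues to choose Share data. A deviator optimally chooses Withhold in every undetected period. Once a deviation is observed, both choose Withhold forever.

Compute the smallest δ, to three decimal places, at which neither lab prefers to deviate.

Deviating for the 4 undetected periods gains 31−22 = 9 per period over cooperation, then loses 22−8 = 14 per period forever once punishment starts.
Gain: 9(1 + δ + … + δ^3); loss: 14·δ^4/(1−δ).
No profitable deviation ⇔ 9(1−δ^4) ≤ 14·δ^4, i.e. δ^4 ≥ 9/(9+14) = 9/23.
Hence δ ≥ (9/23)^(1/4) ≈ 0.791.

0.791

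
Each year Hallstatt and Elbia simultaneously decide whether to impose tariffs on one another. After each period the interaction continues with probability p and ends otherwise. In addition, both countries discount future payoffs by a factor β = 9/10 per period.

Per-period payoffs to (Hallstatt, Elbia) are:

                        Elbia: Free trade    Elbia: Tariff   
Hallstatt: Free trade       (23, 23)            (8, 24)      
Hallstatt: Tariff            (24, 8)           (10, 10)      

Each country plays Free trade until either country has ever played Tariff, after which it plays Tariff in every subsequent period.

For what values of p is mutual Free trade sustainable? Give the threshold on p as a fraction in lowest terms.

5/63

Expected continuation weight on next period's payoff is β·p = 9/10·p, which plays the role of the discount factor.
Cooperation requires 9/10·p ≥ (24−23)/(24−10) = 1/14, hence p ≥ 5/63.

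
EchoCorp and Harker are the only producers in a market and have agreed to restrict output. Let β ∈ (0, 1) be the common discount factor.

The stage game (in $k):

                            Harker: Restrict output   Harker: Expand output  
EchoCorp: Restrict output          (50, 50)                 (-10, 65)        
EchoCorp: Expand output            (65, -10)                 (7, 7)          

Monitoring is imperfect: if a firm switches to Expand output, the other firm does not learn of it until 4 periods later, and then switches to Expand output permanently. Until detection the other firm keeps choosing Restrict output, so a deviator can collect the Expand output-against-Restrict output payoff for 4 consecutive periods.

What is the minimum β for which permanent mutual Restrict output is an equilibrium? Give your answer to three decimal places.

Deviating for the 4 undetected periods gains 65−50 = 15 per period over cooperation, then loses 50−7 = 43 per period forever once punishment starts.
Gain: 15(1 + β + … + β^3); loss: 43·β^4/(1−β).
No profitable deviation ⇔ 15(1−β^4) ≤ 43·β^4, i.e. β^4 ≥ 15/(15+43) = 15/58.
Hence β ≥ (15/58)^(1/4) ≈ 0.713.

0.713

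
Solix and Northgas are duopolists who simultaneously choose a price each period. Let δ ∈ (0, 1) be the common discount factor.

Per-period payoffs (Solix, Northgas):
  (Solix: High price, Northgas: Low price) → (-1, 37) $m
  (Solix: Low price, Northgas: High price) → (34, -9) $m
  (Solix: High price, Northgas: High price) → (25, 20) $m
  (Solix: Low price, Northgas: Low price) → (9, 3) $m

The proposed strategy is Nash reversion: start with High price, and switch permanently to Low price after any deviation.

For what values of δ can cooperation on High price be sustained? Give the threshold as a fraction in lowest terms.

1/2

For Solix: deviation gain 34−25 = 9, per-period punishment loss 25−9 = 16. IC gives δ ≥ 9/25.
For Northgas: gain 17, loss 17 per period, so δ ≥ 17/34 = 1/2.
The tighter constraint is Northgas's, so cooperation needs δ ≥ 1/2.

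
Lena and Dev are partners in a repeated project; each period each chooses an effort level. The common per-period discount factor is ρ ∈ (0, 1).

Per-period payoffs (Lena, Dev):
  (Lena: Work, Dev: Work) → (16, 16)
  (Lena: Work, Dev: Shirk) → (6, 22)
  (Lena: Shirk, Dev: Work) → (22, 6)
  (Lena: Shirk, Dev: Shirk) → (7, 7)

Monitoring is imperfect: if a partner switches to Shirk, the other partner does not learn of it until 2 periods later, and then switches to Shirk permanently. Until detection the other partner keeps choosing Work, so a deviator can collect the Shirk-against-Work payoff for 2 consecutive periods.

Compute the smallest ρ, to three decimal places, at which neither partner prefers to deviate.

A deviator earns 22 for 2 periods, then 7 forever; cooperating earns 16 forever. Multiplying the IC by (1−ρ):
16 ≥ 22(1−ρ^2) + 7ρ^2, so 15·ρ^2 ≥ 6 and ρ^2 ≥ 2/5.
ρ ≥ (2/5)^(1/2) ≈ 0.632.

0.632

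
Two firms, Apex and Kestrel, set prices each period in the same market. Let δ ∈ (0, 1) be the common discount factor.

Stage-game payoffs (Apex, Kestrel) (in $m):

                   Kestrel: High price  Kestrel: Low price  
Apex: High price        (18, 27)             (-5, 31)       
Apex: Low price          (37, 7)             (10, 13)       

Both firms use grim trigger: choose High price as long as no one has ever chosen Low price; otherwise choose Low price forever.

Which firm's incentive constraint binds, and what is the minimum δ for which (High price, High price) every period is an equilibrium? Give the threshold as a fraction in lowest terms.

Apex: cooperation gives 18 each period; deviation gives 37 once then 10 forever.
  18/(1−δ) ≥ 37 + 10δ/(1−δ) ⇒ δ ≥ 19/27.
Kestrel: cooperation gives 27 each period; deviation gives 31 once then 13 forever.
  δ ≥ 4/18 = 2/9.
Both must hold, so the binding constraint is Apex's: δ ≥ 19/27.

Apex; δ ≥ 19/27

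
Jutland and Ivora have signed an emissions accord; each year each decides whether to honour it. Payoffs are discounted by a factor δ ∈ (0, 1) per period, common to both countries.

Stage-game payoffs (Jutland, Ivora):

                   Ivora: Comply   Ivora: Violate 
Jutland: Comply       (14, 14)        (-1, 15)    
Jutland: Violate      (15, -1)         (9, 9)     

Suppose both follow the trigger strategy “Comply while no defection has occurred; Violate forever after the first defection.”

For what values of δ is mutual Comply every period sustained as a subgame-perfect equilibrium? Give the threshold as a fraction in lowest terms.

1/6

14/(1−δ) ≥ 15 + 9δ/(1−δ)
14 ≥ 15 − 6δ
δ ≥ 1/6.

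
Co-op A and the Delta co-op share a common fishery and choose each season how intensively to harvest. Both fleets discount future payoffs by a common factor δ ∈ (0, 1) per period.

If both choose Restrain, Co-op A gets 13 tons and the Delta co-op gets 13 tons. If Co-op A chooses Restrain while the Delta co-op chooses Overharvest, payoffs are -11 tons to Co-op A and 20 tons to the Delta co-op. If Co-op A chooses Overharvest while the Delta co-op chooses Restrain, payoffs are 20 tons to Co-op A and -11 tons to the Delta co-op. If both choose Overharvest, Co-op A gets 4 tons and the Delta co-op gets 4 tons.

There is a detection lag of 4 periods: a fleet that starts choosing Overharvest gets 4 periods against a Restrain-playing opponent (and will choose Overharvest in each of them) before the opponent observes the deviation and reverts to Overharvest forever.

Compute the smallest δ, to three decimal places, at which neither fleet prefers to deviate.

The best deviation is to choose Overharvest for all 4 undetected periods, earning 20 each, then 4 forever once detected.
Deviation value: 20(1−δ^4)/(1−δ) + 4δ^4/(1−δ); cooperation value: 13/(1−δ).
IC: 13 ≥ 20(1−δ^4) + 4δ^4 = 20 − 16δ^4.
So δ^4 ≥ 7/16, giving δ ≥ (7/16)^(1/4) ≈ 0.813.

0.813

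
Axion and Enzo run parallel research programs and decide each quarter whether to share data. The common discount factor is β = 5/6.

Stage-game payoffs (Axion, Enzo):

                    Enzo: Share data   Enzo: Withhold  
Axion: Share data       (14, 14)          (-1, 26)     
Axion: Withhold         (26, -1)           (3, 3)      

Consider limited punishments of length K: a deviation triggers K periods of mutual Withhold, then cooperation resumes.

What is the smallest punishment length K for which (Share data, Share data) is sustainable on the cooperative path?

Need Σ_{k=1}^{K} β^k ≥ (26−14)/(14−3) = 1.0909 at β = 5/6.
At K = 1 the sum is 0.8333 < 1.0909; at K = 2 it is 1.5278 ≥ 1.0909.
So the minimum punishment length is K = 2.

2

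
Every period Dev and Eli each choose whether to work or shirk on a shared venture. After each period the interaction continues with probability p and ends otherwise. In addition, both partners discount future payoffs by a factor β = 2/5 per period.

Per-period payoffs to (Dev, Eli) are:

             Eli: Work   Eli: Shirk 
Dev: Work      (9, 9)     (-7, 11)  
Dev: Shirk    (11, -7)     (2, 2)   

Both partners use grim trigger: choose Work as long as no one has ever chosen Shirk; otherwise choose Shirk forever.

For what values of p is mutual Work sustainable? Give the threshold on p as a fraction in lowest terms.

Expected continuation weight on next period's payoff is β·p = 2/5·p, which plays the role of the discount factor.
Cooperation requires 2/5·p ≥ (11−9)/(11−2) = 2/9, hence p ≥ 5/9.

5/9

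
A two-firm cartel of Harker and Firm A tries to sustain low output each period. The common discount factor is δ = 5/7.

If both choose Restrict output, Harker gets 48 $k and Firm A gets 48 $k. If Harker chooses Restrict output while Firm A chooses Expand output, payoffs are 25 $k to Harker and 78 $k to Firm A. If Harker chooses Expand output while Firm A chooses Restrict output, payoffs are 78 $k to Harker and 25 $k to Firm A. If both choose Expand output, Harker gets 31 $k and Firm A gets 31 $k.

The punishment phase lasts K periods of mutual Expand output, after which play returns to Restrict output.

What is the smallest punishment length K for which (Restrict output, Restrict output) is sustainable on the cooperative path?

4

IC: δ(1−δ^K)/(1−δ) ≥ (78−48)/(48−31) = 30/17.
With δ = 5/7: need 1 − δ^K ≥ 30/17·(1−5/7)/(5/7), i.e. δ^K ≤ 0.2941.
Since (5/7)^3 = 0.3644 and (5/7)^4 = 0.2603, the smallest such K is 4.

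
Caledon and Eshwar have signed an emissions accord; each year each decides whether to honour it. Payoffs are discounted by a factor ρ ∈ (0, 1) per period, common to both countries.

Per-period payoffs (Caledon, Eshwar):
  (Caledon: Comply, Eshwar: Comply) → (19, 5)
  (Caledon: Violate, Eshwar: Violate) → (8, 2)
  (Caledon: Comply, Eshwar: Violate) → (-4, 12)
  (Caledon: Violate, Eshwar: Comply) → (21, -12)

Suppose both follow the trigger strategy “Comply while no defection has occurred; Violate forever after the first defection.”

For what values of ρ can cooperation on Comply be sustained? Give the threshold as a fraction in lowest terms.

For Caledon: deviation gain 21−19 = 2, per-period punishment loss 19−8 = 11. IC gives ρ ≥ 2/13.
For Eshwar: gain 7, loss 3 per period, so ρ ≥ 7/10.
The tighter constraint is Eshwar's, so cooperation needs ρ ≥ 7/10.

7/10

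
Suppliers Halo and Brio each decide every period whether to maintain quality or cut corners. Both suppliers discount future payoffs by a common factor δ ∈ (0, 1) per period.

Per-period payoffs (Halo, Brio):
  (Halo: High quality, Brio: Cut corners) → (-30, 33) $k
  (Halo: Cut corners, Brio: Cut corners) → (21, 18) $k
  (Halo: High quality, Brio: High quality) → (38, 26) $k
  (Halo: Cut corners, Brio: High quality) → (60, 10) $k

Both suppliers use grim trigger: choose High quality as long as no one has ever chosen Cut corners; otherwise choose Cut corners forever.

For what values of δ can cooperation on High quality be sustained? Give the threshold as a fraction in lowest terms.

Halo's threshold: (60−38)/(60−21) = 22/39.
Brio's threshold: (33−26)/(33−18) = 7/15.
22/39 > 7/15, so Halo binds and δ* = 22/39.

22/39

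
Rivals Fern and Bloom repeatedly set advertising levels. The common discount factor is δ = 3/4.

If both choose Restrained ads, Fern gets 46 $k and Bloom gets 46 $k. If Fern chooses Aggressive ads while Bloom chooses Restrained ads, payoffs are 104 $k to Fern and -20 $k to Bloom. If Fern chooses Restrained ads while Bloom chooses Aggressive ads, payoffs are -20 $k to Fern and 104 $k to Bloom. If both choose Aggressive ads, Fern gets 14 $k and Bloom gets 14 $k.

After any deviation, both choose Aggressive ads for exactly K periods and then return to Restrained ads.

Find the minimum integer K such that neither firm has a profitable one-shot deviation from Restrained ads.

4

IC: δ(1−δ^K)/(1−δ) ≥ (104−46)/(46−14) = 29/16.
With δ = 3/4: need 1 − δ^K ≥ 29/16·(1−3/4)/(3/4), i.e. δ^K ≤ 0.3958.
Since (3/4)^3 = 0.4219 and (3/4)^4 = 0.3164, the smallest such K is 4.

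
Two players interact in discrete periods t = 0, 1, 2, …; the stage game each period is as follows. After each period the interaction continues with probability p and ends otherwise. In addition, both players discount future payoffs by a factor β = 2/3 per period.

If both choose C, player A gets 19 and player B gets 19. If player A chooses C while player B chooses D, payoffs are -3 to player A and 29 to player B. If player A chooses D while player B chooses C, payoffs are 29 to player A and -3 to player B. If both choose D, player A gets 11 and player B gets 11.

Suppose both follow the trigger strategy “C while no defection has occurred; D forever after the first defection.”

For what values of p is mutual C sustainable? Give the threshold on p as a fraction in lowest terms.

5/6

Expected continuation weight on next period's payoff is β·p = 2/3·p, which plays the role of the discount factor.
Cooperation requires 2/3·p ≥ (29−19)/(29−11) = 5/9, hence p ≥ 5/6.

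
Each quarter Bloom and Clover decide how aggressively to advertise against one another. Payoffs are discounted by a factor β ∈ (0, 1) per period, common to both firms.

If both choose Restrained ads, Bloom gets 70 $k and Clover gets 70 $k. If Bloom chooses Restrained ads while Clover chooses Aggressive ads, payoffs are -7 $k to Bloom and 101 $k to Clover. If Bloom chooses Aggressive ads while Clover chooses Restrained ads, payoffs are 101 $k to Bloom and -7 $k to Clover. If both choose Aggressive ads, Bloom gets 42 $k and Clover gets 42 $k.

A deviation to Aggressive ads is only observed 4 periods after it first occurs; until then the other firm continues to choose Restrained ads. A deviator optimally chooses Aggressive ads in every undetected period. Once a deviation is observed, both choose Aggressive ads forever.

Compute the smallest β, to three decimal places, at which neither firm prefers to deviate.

0.851

A deviator earns 101 for 4 periods, then 42 forever; cooperating earns 70 forever. Multiplying the IC by (1−β):
70 ≥ 101(1−β^4) + 42β^4, so 59·β^4 ≥ 31 and β^4 ≥ 31/59.
β ≥ (31/59)^(1/4) ≈ 0.851.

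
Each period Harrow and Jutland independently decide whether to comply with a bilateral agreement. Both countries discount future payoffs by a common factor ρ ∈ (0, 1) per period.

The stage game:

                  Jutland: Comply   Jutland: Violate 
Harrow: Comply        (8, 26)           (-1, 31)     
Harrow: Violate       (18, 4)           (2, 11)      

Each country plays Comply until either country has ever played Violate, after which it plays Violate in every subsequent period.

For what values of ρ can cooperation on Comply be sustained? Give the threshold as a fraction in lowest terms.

5/8

Harrow's threshold: (18−8)/(18−2) = 5/8.
Jutland's threshold: (31−26)/(31−11) = 1/4.
5/8 > 1/4, so Harrow binds and ρ* = 5/8.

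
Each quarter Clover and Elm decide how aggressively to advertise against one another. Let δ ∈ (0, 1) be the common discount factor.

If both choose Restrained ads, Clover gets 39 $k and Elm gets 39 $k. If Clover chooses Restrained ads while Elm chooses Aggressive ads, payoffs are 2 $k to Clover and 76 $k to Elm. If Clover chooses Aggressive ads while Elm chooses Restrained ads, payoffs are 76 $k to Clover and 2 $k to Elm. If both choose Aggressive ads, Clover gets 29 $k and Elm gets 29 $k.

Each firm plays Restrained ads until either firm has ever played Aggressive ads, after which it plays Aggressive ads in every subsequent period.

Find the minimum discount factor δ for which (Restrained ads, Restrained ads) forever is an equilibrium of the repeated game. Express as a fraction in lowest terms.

Cooperation forever yields 39 each period: 39/(1−δ).
Deviating yields 76 once, then 29 forever: 76 + 29δ/(1−δ).
No profitable deviation requires 39/(1−δ) ≥ 76 + 29δ/(1−δ).
Multiplying by (1−δ): 39 ≥ 76(1−δ) + 29δ = 76 − 47δ.
So 47δ ≥ 37, i.e. δ ≥ 37/47.

37/47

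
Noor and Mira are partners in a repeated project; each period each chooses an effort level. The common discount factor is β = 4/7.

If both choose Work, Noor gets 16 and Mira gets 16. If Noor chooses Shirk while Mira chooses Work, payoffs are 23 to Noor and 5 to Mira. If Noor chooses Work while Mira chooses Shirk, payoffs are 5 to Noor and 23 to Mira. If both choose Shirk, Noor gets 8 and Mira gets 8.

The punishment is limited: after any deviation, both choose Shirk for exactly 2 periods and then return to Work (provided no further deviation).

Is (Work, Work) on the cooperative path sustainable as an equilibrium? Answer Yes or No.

IC: β+…+β^2 ≥ (23−16)/(16−8) = 7/8.
At β = 4/7: partial sum = 0.8980 ≥ 0.8750. Cooperation sustainable.

Yes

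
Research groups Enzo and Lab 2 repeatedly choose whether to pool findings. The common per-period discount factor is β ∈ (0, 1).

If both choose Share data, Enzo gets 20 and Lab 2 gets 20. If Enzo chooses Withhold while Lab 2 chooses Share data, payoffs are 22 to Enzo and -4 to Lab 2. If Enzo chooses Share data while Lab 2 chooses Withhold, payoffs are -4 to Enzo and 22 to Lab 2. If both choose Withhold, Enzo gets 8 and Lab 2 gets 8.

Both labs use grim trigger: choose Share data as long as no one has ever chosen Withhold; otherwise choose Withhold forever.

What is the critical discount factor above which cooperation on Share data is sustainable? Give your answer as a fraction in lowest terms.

1/7

One-period gain from deviating is 22 − 20 = 2. The loss is 20 − 8 = 12 in every subsequent period, with present value 12·β/(1−β).
Deviation is unprofitable when 12·β/(1−β) ≥ 2, i.e. β/(1−β) ≥ 1/6.
Equivalently β ≥ 2/(2+12) = 1/7.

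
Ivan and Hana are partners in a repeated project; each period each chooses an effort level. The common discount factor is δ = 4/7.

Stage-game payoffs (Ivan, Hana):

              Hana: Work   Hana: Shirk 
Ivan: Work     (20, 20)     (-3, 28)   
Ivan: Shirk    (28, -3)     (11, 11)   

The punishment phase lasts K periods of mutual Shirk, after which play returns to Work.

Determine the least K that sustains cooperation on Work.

2

IC: δ(1−δ^K)/(1−δ) ≥ (28−20)/(20−11) = 8/9.
With δ = 4/7: need 1 − δ^K ≥ 8/9·(1−4/7)/(4/7), i.e. δ^K ≤ 0.3333.
Since (4/7)^1 = 0.5714 and (4/7)^2 = 0.3265, the smallest such K is 2.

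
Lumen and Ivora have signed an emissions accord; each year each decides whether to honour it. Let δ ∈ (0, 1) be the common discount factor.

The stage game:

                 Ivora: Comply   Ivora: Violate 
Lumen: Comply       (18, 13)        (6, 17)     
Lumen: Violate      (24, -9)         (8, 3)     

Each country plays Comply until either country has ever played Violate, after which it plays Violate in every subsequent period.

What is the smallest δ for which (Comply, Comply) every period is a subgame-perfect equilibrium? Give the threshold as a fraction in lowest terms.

For Lumen: deviation gain 24−18 = 6, per-period punishment loss 18−8 = 10. IC gives δ ≥ 6/16 = 3/8.
For Ivora: gain 4, loss 10 per period, so δ ≥ 4/14 = 2/7.
The tighter constraint is Lumen's, so cooperation needs δ ≥ 3/8.

3/8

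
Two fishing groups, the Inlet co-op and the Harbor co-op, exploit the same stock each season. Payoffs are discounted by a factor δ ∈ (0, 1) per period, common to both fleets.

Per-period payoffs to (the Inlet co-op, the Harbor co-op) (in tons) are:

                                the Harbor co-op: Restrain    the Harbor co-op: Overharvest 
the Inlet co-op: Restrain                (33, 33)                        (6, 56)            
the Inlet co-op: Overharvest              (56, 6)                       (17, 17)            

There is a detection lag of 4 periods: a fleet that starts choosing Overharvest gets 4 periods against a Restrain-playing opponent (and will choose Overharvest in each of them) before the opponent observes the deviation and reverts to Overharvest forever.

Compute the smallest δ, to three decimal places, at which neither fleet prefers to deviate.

0.876

A deviator earns 56 for 4 periods, then 17 forever; cooperating earns 33 forever. Multiplying the IC by (1−δ):
33 ≥ 56(1−δ^4) + 17δ^4, so 39·δ^4 ≥ 23 and δ^4 ≥ 23/39.
δ ≥ (23/39)^(1/4) ≈ 0.876.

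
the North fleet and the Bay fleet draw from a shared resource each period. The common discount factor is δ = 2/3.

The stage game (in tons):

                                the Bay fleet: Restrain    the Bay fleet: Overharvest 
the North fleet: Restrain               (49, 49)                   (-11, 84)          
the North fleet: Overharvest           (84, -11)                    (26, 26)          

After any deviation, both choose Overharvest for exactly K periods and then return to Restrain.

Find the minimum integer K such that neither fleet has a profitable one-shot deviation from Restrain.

IC: δ(1−δ^K)/(1−δ) ≥ (84−49)/(49−26) = 35/23.
With δ = 2/3: need 1 − δ^K ≥ 35/23·(1−2/3)/(2/3), i.e. δ^K ≤ 0.2391.
Since (2/3)^3 = 0.2963 and (2/3)^4 = 0.1975, the smallest such K is 4.

4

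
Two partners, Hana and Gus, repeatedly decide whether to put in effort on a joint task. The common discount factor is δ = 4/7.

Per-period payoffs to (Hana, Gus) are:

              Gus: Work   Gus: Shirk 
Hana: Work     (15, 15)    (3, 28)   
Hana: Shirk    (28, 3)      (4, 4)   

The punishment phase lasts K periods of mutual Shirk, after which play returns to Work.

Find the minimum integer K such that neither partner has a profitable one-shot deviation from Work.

4

IC: δ(1−δ^K)/(1−δ) ≥ (28−15)/(15−4) = 13/11.
With δ = 4/7: need 1 − δ^K ≥ 13/11·(1−4/7)/(4/7), i.e. δ^K ≤ 0.1136.
Since (4/7)^3 = 0.1866 and (4/7)^4 = 0.1066, the smallest such K is 4.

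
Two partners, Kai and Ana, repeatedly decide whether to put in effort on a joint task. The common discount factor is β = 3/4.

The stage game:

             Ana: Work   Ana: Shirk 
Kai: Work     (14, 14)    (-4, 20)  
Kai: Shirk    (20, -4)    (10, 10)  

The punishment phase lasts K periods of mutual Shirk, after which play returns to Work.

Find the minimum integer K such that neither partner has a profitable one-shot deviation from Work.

3

No profitable deviation requires (14−10)(β+…+β^K) ≥ 20−14, i.e. β+…+β^K ≥ 3/2 ≈ 1.5000.
With β = 3/4, the partial sums are K=1: 0.7500, K=2: 1.3125, K=3: 1.7344.
K = 3 is the first length at which the sum reaches 1.5000.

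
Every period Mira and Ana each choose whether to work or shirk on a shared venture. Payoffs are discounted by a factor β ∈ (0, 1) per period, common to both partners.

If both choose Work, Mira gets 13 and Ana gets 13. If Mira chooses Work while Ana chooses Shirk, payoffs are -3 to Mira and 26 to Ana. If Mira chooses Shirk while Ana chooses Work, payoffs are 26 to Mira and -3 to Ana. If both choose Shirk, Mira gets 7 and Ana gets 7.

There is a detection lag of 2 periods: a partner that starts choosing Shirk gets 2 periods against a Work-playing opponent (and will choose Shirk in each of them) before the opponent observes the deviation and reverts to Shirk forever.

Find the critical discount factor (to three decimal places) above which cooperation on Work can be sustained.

A deviator earns 26 for 2 periods, then 7 forever; cooperating earns 13 forever. Multiplying the IC by (1−β):
13 ≥ 26(1−β^2) + 7β^2, so 19·β^2 ≥ 13 and β^2 ≥ 13/19.
β ≥ (13/19)^(1/2) ≈ 0.827.

0.827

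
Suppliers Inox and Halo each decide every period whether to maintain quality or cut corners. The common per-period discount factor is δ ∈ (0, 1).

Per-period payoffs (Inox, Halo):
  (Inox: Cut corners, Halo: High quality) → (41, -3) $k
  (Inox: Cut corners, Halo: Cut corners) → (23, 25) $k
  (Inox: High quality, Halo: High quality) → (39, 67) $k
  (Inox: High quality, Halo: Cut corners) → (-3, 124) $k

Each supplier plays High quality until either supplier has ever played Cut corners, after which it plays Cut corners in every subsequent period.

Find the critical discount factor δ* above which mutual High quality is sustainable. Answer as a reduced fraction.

Inox's threshold: (41−39)/(41−23) = 1/9.
Halo's threshold: (124−67)/(124−25) = 19/33.
1/9 < 19/33, so Halo binds and δ* = 19/33.

19/33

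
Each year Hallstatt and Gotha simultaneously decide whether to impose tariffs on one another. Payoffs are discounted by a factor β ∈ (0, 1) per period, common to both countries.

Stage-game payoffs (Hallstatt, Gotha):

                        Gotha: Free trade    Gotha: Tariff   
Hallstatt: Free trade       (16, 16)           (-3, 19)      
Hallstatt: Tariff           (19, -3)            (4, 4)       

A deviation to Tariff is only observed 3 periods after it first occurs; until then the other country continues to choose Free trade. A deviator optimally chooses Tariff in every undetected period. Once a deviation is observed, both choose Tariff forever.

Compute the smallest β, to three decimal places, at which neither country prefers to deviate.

0.585

The best deviation is to choose Tariff for all 3 undetected periods, earning 19 each, then 4 forever once detected.
Deviation value: 19(1−β^3)/(1−β) + 4β^3/(1−β); cooperation value: 16/(1−β).
IC: 16 ≥ 19(1−β^3) + 4β^3 = 19 − 15β^3.
So β^3 ≥ 3/15 = 1/5, giving β ≥ (1/5)^(1/3) ≈ 0.585.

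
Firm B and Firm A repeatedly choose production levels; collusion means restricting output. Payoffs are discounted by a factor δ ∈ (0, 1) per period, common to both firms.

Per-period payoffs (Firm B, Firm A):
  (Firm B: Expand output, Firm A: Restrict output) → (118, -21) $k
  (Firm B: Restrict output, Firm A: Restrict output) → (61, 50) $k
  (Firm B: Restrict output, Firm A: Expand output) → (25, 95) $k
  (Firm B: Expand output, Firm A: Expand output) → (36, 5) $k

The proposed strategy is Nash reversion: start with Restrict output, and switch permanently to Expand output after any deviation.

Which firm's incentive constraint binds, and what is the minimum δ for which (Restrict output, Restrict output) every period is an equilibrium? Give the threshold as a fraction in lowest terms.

Firm B; δ ≥ 57/82

Firm B's threshold: (118−61)/(118−36) = 57/82.
Firm A's threshold: (95−50)/(95−5) = 1/2.
57/82 > 1/2, so Firm B binds and δ* = 57/82.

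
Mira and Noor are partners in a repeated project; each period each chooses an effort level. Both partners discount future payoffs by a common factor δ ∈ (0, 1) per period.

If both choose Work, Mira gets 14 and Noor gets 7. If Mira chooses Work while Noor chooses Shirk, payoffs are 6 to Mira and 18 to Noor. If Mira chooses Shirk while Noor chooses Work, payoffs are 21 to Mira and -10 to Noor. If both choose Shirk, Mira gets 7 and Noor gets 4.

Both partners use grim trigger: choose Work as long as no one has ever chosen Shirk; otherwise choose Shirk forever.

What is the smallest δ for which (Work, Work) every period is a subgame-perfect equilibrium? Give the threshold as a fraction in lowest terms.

11/14

Mira's threshold: (21−14)/(21−7) = 1/2.
Noor's threshold: (18−7)/(18−4) = 11/14.
1/2 < 11/14, so Noor binds and δ* = 11/14.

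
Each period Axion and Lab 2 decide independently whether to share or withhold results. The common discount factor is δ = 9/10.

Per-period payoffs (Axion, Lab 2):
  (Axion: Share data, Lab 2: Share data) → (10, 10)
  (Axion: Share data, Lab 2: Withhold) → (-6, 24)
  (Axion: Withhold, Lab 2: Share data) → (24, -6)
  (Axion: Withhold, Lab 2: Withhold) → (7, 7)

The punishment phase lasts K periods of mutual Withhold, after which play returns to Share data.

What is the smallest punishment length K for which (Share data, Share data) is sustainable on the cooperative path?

7

Need Σ_{k=1}^{K} δ^k ≥ (24−10)/(10−7) = 4.6667 at δ = 9/10.
At K = 6 the sum is 4.2170 < 4.6667; at K = 7 it is 4.6953 ≥ 4.6667.
So the minimum punishment length is K = 7.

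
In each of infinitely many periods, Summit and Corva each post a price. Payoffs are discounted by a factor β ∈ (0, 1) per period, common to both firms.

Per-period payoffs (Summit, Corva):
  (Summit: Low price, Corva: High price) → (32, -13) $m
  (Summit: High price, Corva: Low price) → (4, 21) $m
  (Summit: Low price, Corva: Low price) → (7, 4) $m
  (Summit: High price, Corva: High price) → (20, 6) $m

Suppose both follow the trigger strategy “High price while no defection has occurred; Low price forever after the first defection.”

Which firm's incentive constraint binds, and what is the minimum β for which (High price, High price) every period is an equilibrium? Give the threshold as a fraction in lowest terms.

Corva; β ≥ 15/17

Summit: cooperation gives 20 each period; deviation gives 32 once then 7 forever.
  20/(1−β) ≥ 32 + 7β/(1−β) ⇒ β ≥ 12/25.
Corva: cooperation gives 6 each period; deviation gives 21 once then 4 forever.
  β ≥ 15/17.
Both must hold, so the binding constraint is Corva's: β ≥ 15/17.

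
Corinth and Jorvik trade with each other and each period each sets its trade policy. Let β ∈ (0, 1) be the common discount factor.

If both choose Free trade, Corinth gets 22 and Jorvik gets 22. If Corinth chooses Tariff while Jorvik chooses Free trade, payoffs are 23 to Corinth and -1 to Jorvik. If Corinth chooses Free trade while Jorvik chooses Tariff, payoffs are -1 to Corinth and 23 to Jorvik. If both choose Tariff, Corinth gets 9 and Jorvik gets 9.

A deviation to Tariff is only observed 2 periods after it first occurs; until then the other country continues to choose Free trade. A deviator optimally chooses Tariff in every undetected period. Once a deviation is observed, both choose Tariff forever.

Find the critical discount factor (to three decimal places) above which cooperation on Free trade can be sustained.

0.267

The best deviation is to choose Tariff for all 2 undetected periods, earning 23 each, then 9 forever once detected.
Deviation value: 23(1−β^2)/(1−β) + 9β^2/(1−β); cooperation value: 22/(1−β).
IC: 22 ≥ 23(1−β^2) + 9β^2 = 23 − 14β^2.
So β^2 ≥ 1/14, giving β ≥ (1/14)^(1/2) ≈ 0.267.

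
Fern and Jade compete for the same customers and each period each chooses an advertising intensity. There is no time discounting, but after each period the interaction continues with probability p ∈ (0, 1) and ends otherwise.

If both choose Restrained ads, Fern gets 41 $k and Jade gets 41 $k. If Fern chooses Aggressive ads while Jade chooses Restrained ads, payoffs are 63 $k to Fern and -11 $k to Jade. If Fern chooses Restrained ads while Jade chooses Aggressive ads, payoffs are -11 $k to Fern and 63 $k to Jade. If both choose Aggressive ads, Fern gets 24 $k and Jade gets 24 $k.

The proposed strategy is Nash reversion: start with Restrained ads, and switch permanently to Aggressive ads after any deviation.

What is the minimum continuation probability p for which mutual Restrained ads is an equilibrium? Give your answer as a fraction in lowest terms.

With no time discounting, the continuation probability p plays the role of the discount factor.
Grim-trigger IC: 41/(1−p) ≥ 63 + 24p/(1−p) ⇒ p ≥ (63−41)/(63−24) = 22/39.

22/39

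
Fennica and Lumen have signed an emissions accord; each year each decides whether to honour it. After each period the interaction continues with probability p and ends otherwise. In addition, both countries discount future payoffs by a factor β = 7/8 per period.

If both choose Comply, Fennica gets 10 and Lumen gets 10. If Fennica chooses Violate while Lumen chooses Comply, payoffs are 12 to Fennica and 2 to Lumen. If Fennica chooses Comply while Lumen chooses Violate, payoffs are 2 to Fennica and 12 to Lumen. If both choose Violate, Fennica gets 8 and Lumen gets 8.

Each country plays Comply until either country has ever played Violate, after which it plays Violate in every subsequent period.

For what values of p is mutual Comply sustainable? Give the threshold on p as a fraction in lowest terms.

4/7

With continuation probability p and discount β, the effective per-period discount factor is βp.
Grim-trigger IC: βp ≥ (12−10)/(12−8) = 1/2.
So p ≥ (1/2)/(7/8) = 4/7.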